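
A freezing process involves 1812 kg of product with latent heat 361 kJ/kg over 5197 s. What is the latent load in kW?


Q_lat = m * h_fg / t
Q_lat = 1812 * 361 / 5197
Q_lat = 125.87 kW

125.87


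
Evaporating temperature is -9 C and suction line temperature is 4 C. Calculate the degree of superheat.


Superheat = T_suction - T_evap
Superheat = 4 - (-9)
Superheat = 13 K

13


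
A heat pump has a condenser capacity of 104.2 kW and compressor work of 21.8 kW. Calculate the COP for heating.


COP_hp = Q_cond / W
COP_hp = 104.2 / 21.8
COP_hp = 4.78

4.78


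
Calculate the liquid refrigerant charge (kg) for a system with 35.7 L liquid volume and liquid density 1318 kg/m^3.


Charge = V * rho / 1000
Charge = 35.7 * 1318 / 1000
Charge = 47.05 kg

47.05


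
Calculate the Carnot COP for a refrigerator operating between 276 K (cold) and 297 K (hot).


dT = 297 - 276 = 21 K
COP_carnot = T_cold / dT = 276 / 21
COP_carnot = 13.143

13.143


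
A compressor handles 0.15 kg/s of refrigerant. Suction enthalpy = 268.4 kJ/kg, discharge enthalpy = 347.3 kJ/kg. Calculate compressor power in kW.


dh = 347.3 - 268.4 = 78.9 kJ/kg
W = m_dot * dh = 0.15 * 78.9 = 11.84 kW

11.84


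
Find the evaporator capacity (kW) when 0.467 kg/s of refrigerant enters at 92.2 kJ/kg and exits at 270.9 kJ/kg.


dh = 270.9 - 92.2 = 178.7 kJ/kg
Q_evap = m_dot * dh = 0.467 * 178.7
Q_evap = 83.45 kW

83.45


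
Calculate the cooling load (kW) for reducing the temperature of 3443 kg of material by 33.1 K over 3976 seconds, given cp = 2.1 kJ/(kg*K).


Q = m * cp * dT / t
Q = 3443 * 2.1 * 33.1 / 3976
Q = 60.192 kW

60.192


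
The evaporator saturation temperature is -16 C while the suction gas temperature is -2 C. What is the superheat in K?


Superheat = T_suction - T_evap
Superheat = -2 - (-16)
Superheat = 14 K

14


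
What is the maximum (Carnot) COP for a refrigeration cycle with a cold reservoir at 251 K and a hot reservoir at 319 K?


dT = 319 - 251 = 68 K
COP_carnot = T_cold / dT = 251 / 68
COP_carnot = 3.691

3.691


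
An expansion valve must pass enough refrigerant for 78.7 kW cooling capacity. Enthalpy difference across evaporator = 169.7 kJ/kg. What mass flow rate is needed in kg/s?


m_dot = Q / dh
m_dot = 78.7 / 169.7
m_dot = 0.4638 kg/s

0.4638


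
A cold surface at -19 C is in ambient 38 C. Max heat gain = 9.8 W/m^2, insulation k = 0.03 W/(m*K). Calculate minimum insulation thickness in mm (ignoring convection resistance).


dT = 38 - (-19) = 57 K
thickness = k * dT / q_max * 1000
thickness = 0.03 * 57 / 9.8 * 1000
thickness = 174.5 mm

174.5


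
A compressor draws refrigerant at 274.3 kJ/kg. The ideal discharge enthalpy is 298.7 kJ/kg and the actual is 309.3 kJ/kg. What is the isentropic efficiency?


dh_ideal = 298.7 - 274.3 = 24.4 kJ/kg
dh_actual = 309.3 - 274.3 = 35.0 kJ/kg
eta_s = dh_ideal / dh_actual = 24.4 / 35.0
eta_s = 0.6971

0.6971


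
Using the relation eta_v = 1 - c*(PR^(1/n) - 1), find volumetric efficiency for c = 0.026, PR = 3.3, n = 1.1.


PR^(1/n) = 3.3^(1/1.1) = 2.96057665
eta_v = 1 - 0.026 * (2.96057665 - 1)
eta_v = 0.949

0.949


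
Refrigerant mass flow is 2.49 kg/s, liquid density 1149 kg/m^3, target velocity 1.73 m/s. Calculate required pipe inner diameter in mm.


A = m_dot / (rho * v) = 2.49 / (1149 * 1.73) = 0.001252660016 m^2
d = sqrt(4*A/pi) * 1000
d = 39.9 mm

39.9


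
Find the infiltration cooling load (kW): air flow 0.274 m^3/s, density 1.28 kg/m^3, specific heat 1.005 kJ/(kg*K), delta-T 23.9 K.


Q = V_dot * rho * cp * dT
Q = 0.274 * 1.28 * 1.005 * 23.9
Q = 8.424 kW

8.424


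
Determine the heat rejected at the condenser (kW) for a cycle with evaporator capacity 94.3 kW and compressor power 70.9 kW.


Q_cond = Q_evap + W
Q_cond = 94.3 + 70.9
Q_cond = 165.2 kW

165.2


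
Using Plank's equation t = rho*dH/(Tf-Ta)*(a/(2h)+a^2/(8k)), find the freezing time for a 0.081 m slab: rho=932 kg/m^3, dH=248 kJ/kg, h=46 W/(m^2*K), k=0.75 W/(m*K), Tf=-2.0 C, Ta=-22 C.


dT = -2.0 - (-22) = 20.0 K
term1 = a/(2h) = 0.081/(2*46) = 0.0008804347826
term2 = a^2/(8k) = 0.081^2/(8*0.75) = 0.0010935
t = rho*dH*1000/dT * (term1 + term2)
t = 932*248*1000/20.0 * (0.0008804347826 + 0.0010935)
t = 22812 s

22812


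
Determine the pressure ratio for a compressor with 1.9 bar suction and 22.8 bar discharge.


PR = P_high / P_low
PR = 22.8 / 1.9
PR = 12.0

12.0


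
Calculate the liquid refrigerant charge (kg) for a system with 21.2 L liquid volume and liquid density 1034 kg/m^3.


Charge = V * rho / 1000
Charge = 21.2 * 1034 / 1000
Charge = 21.92 kg

21.92


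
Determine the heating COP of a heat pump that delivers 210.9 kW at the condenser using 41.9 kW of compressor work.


COP_hp = Q_cond / W
COP_hp = 210.9 / 41.9
COP_hp = 5.033

5.033


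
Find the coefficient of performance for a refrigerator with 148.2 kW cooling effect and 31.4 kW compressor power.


COP = Q_evap / W
COP = 148.2 / 31.4
COP = 4.72

4.72


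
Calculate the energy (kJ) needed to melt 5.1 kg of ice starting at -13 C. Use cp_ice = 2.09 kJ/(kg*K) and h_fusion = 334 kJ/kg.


Sensible heat = cp * dT = 2.09 * 13 = 27.17 kJ/kg
Total per kg = 27.17 + 334 = 361.17 kJ/kg
Q = m * total = 5.1 * 361.17
Q = 1842.0 kJ

1842.0


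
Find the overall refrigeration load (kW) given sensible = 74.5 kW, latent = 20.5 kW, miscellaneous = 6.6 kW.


Q_total = Q_s + Q_l + Q_misc
Q_total = 74.5 + 20.5 + 6.6
Q_total = 101.6 kW

101.6


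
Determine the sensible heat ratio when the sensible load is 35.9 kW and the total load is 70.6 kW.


SHR = Q_sensible / Q_total
SHR = 35.9 / 70.6
SHR = 0.508

0.508


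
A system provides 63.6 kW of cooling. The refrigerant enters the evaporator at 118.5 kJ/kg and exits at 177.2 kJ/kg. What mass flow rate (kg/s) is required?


dh = 177.2 - 118.5 = 58.7 kJ/kg
m_dot = Q / dh = 63.6 / 58.7 = 1.0835 kg/s

1.0835


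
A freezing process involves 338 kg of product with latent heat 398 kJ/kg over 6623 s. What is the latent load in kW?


Q_lat = m * h_fg / t
Q_lat = 338 * 398 / 6623
Q_lat = 20.31 kW

20.31


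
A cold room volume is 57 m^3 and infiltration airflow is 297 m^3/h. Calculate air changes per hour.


ACH = flow / volume
ACH = 297 / 57
ACH = 5.211

5.211


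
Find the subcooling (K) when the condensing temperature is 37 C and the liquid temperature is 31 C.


Subcooling = T_cond - T_liquid
Subcooling = 37 - 31
Subcooling = 6 K

6


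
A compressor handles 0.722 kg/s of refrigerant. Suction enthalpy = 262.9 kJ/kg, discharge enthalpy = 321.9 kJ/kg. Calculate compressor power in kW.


dh = 321.9 - 262.9 = 59.0 kJ/kg
W = m_dot * dh = 0.722 * 59.0 = 42.6 kW

42.6


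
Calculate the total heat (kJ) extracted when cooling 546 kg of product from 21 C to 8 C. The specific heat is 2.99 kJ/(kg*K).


dT = 21 - (8) = 13 K
Q = m * cp * dT = 546 * 2.99 * 13
Q = 21223 kJ

21223


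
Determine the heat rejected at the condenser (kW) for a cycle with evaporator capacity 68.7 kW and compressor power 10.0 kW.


Q_cond = Q_evap + W
Q_cond = 68.7 + 10.0
Q_cond = 78.7 kW

78.7


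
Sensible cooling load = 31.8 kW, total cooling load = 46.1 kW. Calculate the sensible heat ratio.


SHR = Q_sensible / Q_total
SHR = 31.8 / 46.1
SHR = 0.69

0.69


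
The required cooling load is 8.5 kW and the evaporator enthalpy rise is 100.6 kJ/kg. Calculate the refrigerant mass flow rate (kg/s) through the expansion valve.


m_dot = Q / dh
m_dot = 8.5 / 100.6
m_dot = 0.0845 kg/s

0.0845


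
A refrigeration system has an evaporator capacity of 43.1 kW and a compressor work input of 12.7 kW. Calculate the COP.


COP = Q_evap / W
COP = 43.1 / 12.7
COP = 3.394

3.394


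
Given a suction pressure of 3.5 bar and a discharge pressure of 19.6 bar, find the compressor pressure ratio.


PR = P_high / P_low
PR = 19.6 / 3.5
PR = 5.6

5.6


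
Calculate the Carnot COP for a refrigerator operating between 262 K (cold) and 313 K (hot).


dT = 313 - 262 = 51 K
COP_carnot = T_cold / dT = 262 / 51
COP_carnot = 5.137

5.137


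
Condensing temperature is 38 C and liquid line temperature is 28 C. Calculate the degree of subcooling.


Subcooling = T_cond - T_liquid
Subcooling = 38 - 28
Subcooling = 10 K

10


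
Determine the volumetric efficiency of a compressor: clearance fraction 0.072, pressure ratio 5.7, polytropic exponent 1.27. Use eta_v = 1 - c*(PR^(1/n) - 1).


PR^(1/n) = 5.7^(1/1.27) = 3.93710549
eta_v = 1 - 0.072 * (3.93710549 - 1)
eta_v = 0.7885

0.7885


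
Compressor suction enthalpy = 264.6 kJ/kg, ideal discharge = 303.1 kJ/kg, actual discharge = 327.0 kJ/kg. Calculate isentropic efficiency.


dh_ideal = 303.1 - 264.6 = 38.5 kJ/kg
dh_actual = 327.0 - 264.6 = 62.4 kJ/kg
eta_s = dh_ideal / dh_actual = 38.5 / 62.4
eta_s = 0.617

0.617


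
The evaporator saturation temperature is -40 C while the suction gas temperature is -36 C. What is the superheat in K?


Superheat = T_suction - T_evap
Superheat = -36 - (-40)
Superheat = 4 K

4


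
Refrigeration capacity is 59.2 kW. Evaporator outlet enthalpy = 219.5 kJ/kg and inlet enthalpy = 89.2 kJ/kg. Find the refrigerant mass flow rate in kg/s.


dh = 219.5 - 89.2 = 130.3 kJ/kg
m_dot = Q / dh = 59.2 / 130.3 = 0.4543 kg/s

0.4543


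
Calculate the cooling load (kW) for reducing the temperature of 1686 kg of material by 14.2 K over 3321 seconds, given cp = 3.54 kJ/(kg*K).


Q = m * cp * dT / t
Q = 1686 * 3.54 * 14.2 / 3321
Q = 25.52 kW

25.52


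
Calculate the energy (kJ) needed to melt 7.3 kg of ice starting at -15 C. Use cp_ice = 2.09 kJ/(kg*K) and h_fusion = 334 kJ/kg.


Sensible heat = cp * dT = 2.09 * 15 = 31.35 kJ/kg
Total per kg = 31.35 + 334 = 365.35 kJ/kg
Q = m * total = 7.3 * 365.35
Q = 2667.1 kJ

2667.1


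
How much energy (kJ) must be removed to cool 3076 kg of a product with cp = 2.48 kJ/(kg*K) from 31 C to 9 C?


dT = 31 - (9) = 22 K
Q = m * cp * dT = 3076 * 2.48 * 22
Q = 167827 kJ

167827


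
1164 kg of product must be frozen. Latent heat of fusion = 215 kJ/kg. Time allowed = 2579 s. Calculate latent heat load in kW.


Q_lat = m * h_fg / t
Q_lat = 1164 * 215 / 2579
Q_lat = 97.04 kW

97.04


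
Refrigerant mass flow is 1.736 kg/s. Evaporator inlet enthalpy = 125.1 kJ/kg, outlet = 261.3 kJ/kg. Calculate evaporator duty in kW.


dh = 261.3 - 125.1 = 136.2 kJ/kg
Q_evap = m_dot * dh = 1.736 * 136.2
Q_evap = 236.44 kW

236.44


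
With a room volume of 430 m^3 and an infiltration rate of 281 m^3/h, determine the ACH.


ACH = flow / volume
ACH = 281 / 430
ACH = 0.653

0.653


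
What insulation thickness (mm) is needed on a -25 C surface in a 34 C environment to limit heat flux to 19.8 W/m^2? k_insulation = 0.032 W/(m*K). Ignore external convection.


dT = 34 - (-25) = 59 K
thickness = k * dT / q_max * 1000
thickness = 0.032 * 59 / 19.8 * 1000
thickness = 95.4 mm

95.4


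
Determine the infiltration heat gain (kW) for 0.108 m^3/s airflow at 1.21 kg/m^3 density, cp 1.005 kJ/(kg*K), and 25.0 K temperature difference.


Q = V_dot * rho * cp * dT
Q = 0.108 * 1.21 * 1.005 * 25.0
Q = 3.283 kW

3.283


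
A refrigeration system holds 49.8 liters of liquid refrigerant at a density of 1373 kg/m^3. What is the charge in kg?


Charge = V * rho / 1000
Charge = 49.8 * 1373 / 1000
Charge = 68.38 kg

68.38


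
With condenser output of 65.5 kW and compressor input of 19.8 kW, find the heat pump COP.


COP_hp = Q_cond / W
COP_hp = 65.5 / 19.8
COP_hp = 3.308

3.308


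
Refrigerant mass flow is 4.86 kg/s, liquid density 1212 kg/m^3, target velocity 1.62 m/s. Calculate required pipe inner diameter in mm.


A = m_dot / (rho * v) = 4.86 / (1212 * 1.62) = 0.002475247525 m^2
d = sqrt(4*A/pi) * 1000
d = 56.1 mm

56.1


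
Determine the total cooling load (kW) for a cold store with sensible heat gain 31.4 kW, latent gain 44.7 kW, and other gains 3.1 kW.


Q_total = Q_s + Q_l + Q_misc
Q_total = 31.4 + 44.7 + 3.1
Q_total = 79.2 kW

79.2


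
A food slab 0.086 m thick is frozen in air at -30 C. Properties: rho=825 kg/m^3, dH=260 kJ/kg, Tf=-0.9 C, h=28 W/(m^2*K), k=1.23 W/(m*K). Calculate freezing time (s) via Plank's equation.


dT = -0.9 - (-30) = 29.1 K
term1 = a/(2h) = 0.086/(2*28) = 0.001535714286
term2 = a^2/(8k) = 0.086^2/(8*1.23) = 0.0007516260163
t = rho*dH*1000/dT * (term1 + term2)
t = 825*260*1000/29.1 * (0.001535714286 + 0.0007516260163)
t = 16860 s

16860


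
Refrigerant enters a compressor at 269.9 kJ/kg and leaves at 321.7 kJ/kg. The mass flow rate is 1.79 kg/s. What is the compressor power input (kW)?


dh = 321.7 - 269.9 = 51.8 kJ/kg
W = m_dot * dh = 1.79 * 51.8 = 92.72 kW

92.72


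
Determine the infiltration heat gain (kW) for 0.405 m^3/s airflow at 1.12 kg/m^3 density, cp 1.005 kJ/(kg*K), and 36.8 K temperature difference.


Q = V_dot * rho * cp * dT
Q = 0.405 * 1.12 * 1.005 * 36.8
Q = 16.776 kW

16.776


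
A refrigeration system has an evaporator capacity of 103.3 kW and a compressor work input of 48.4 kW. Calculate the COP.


COP = Q_evap / W
COP = 103.3 / 48.4
COP = 2.134

2.134


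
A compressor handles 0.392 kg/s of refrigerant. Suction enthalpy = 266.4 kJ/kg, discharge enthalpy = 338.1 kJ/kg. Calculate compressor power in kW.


dh = 338.1 - 266.4 = 71.7 kJ/kg
W = m_dot * dh = 0.392 * 71.7 = 28.11 kW

28.11


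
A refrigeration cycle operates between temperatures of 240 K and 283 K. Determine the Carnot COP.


dT = 283 - 240 = 43 K
COP_carnot = T_cold / dT = 240 / 43
COP_carnot = 5.581

5.581


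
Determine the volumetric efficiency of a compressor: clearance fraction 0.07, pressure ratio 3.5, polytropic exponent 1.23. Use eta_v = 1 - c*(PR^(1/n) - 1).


PR^(1/n) = 3.5^(1/1.23) = 2.76905603
eta_v = 1 - 0.07 * (2.76905603 - 1)
eta_v = 0.8762

0.8762


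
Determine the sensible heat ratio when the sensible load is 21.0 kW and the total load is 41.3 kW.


SHR = Q_sensible / Q_total
SHR = 21.0 / 41.3
SHR = 0.508

0.508


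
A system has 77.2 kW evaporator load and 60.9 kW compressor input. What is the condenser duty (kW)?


Q_cond = Q_evap + W
Q_cond = 77.2 + 60.9
Q_cond = 138.1 kW

138.1


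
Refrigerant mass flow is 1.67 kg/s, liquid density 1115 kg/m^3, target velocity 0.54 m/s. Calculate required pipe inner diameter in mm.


A = m_dot / (rho * v) = 1.67 / (1115 * 0.54) = 0.002773625644 m^2
d = sqrt(4*A/pi) * 1000
d = 59.4 mm

59.4


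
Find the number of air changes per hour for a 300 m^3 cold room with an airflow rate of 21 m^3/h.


ACH = flow / volume
ACH = 21 / 300
ACH = 0.07

0.07


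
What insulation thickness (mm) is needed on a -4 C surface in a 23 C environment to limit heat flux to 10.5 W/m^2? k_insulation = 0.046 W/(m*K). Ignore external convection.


dT = 23 - (-4) = 27 K
thickness = k * dT / q_max * 1000
thickness = 0.046 * 27 / 10.5 * 1000
thickness = 118.3 mm

118.3


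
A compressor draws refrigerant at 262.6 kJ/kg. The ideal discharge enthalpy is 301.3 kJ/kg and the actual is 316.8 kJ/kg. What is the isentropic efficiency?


dh_ideal = 301.3 - 262.6 = 38.7 kJ/kg
dh_actual = 316.8 - 262.6 = 54.2 kJ/kg
eta_s = dh_ideal / dh_actual = 38.7 / 54.2
eta_s = 0.714

0.714


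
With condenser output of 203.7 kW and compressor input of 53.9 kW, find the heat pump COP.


COP_hp = Q_cond / W
COP_hp = 203.7 / 53.9
COP_hp = 3.779

3.779


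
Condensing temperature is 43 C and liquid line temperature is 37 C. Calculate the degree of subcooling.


Subcooling = T_cond - T_liquid
Subcooling = 43 - 37
Subcooling = 6 K

6


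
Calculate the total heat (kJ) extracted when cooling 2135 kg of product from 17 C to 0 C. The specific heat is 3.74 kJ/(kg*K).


dT = 17 - (0) = 17 K
Q = m * cp * dT = 2135 * 3.74 * 17
Q = 135743 kJ

135743


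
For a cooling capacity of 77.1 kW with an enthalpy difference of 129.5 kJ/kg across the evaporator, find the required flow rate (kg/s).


m_dot = Q / dh
m_dot = 77.1 / 129.5
m_dot = 0.5954 kg/s

0.5954


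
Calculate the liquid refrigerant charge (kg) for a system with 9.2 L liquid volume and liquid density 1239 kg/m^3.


Charge = V * rho / 1000
Charge = 9.2 * 1239 / 1000
Charge = 11.4 kg

11.4


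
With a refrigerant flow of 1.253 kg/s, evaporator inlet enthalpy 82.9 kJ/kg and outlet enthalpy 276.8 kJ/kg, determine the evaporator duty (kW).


dh = 276.8 - 82.9 = 193.9 kJ/kg
Q_evap = m_dot * dh = 1.253 * 193.9
Q_evap = 242.96 kW

242.96


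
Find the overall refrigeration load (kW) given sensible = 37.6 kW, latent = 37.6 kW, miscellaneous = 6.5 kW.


Q_total = Q_s + Q_l + Q_misc
Q_total = 37.6 + 37.6 + 6.5
Q_total = 81.7 kW

81.7


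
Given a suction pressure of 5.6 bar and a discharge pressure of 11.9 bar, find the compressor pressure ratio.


PR = P_high / P_low
PR = 11.9 / 5.6
PR = 2.125

2.125


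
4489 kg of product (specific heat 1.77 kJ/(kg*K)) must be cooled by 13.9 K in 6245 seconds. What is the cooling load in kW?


Q = m * cp * dT / t
Q = 4489 * 1.77 * 13.9 / 6245
Q = 17.685 kW

17.685


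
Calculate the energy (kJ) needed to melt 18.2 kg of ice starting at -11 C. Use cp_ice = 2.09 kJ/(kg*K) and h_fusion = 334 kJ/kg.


Sensible heat = cp * dT = 2.09 * 11 = 22.99 kJ/kg
Total per kg = 22.99 + 334 = 356.99 kJ/kg
Q = m * total = 18.2 * 356.99
Q = 6497.2 kJ

6497.2


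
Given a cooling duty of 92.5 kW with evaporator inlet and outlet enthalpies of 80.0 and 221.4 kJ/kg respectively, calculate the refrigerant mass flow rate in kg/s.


dh = 221.4 - 80.0 = 141.4 kJ/kg
m_dot = Q / dh = 92.5 / 141.4 = 0.6542 kg/s

0.6542


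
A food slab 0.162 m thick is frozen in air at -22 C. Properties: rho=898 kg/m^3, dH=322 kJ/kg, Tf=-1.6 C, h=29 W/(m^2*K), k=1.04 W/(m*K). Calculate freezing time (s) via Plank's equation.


dT = -1.6 - (-22) = 20.4 K
term1 = a/(2h) = 0.162/(2*29) = 0.002793103448
term2 = a^2/(8k) = 0.162^2/(8*1.04) = 0.003154326923
t = rho*dH*1000/dT * (term1 + term2)
t = 898*322*1000/20.4 * (0.002793103448 + 0.003154326923)
t = 84301 s

84301


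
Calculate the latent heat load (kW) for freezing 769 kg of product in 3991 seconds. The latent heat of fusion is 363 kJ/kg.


Q_lat = m * h_fg / t
Q_lat = 769 * 363 / 3991
Q_lat = 69.94 kW

69.94


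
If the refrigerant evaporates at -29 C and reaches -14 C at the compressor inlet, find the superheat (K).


Superheat = T_suction - T_evap
Superheat = -14 - (-29)
Superheat = 15 K

15


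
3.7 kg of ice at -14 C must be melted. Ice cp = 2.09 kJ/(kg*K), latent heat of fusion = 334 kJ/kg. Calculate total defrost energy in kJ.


Sensible heat = cp * dT = 2.09 * 14 = 29.26 kJ/kg
Total per kg = 29.26 + 334 = 363.26 kJ/kg
Q = m * total = 3.7 * 363.26
Q = 1344.1 kJ

1344.1


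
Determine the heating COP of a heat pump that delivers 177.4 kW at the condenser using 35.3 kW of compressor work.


COP_hp = Q_cond / W
COP_hp = 177.4 / 35.3
COP_hp = 5.025

5.025


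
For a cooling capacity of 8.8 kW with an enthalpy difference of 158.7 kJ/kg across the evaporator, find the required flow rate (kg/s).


m_dot = Q / dh
m_dot = 8.8 / 158.7
m_dot = 0.0555 kg/s

0.0555


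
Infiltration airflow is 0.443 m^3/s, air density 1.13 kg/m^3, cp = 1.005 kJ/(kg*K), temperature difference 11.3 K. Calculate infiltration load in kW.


Q = V_dot * rho * cp * dT
Q = 0.443 * 1.13 * 1.005 * 11.3
Q = 5.685 kW

5.685


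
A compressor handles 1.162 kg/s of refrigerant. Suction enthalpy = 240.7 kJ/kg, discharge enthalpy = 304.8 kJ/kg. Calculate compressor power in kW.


dh = 304.8 - 240.7 = 64.1 kJ/kg
W = m_dot * dh = 1.162 * 64.1 = 74.48 kW

74.48


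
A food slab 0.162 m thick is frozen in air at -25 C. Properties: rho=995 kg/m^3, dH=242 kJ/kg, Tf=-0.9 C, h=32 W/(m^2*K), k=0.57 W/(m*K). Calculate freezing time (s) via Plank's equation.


dT = -0.9 - (-25) = 24.1 K
term1 = a/(2h) = 0.162/(2*32) = 0.00253125
term2 = a^2/(8k) = 0.162^2/(8*0.57) = 0.005755263158
t = rho*dH*1000/dT * (term1 + term2)
t = 995*242*1000/24.1 * (0.00253125 + 0.005755263158)
t = 82793 s

82793


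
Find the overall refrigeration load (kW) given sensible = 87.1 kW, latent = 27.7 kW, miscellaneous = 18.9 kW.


Q_total = Q_s + Q_l + Q_misc
Q_total = 87.1 + 27.7 + 18.9
Q_total = 133.7 kW

133.7


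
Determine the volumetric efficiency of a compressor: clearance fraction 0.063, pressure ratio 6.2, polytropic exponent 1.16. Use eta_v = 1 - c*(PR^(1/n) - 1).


PR^(1/n) = 6.2^(1/1.16) = 4.82054658
eta_v = 1 - 0.063 * (4.82054658 - 1)
eta_v = 0.7593

0.7593


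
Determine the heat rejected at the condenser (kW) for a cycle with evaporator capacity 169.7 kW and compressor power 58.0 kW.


Q_cond = Q_evap + W
Q_cond = 169.7 + 58.0
Q_cond = 227.7 kW

227.7


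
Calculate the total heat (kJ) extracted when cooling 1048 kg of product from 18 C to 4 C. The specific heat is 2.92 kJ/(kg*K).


dT = 18 - (4) = 14 K
Q = m * cp * dT = 1048 * 2.92 * 14
Q = 42842 kJ

42842


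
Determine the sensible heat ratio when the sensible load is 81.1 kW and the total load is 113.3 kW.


SHR = Q_sensible / Q_total
SHR = 81.1 / 113.3
SHR = 0.716

0.716


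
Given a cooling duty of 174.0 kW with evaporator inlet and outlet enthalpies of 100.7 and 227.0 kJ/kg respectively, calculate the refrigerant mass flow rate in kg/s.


dh = 227.0 - 100.7 = 126.3 kJ/kg
m_dot = Q / dh = 174.0 / 126.3 = 1.3777 kg/s

1.3777


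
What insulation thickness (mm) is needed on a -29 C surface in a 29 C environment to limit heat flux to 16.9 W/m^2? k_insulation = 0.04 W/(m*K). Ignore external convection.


dT = 29 - (-29) = 58 K
thickness = k * dT / q_max * 1000
thickness = 0.04 * 58 / 16.9 * 1000
thickness = 137.3 mm

137.3


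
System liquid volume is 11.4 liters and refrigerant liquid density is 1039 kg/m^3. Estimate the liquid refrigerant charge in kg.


Charge = V * rho / 1000
Charge = 11.4 * 1039 / 1000
Charge = 11.84 kg

11.84


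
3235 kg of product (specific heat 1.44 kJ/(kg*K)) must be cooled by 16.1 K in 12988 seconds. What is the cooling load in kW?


Q = m * cp * dT / t
Q = 3235 * 1.44 * 16.1 / 12988
Q = 5.775 kW

5.775


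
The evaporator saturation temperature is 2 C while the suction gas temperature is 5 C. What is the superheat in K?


Superheat = T_suction - T_evap
Superheat = 5 - (2)
Superheat = 3 K

3


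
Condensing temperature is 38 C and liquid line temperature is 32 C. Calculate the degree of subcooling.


Subcooling = T_cond - T_liquid
Subcooling = 38 - 32
Subcooling = 6 K

6


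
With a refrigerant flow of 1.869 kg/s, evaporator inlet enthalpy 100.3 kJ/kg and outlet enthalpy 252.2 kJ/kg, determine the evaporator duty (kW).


dh = 252.2 - 100.3 = 151.9 kJ/kg
Q_evap = m_dot * dh = 1.869 * 151.9
Q_evap = 283.9 kW

283.9


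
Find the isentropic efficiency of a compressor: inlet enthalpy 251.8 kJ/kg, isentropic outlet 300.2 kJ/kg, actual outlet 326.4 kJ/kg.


dh_ideal = 300.2 - 251.8 = 48.4 kJ/kg
dh_actual = 326.4 - 251.8 = 74.6 kJ/kg
eta_s = dh_ideal / dh_actual = 48.4 / 74.6
eta_s = 0.6488

0.6488


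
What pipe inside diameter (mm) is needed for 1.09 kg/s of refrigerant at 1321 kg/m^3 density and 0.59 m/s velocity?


A = m_dot / (rho * v) = 1.09 / (1321 * 0.59) = 0.001398529619 m^2
d = sqrt(4*A/pi) * 1000
d = 42.2 mm

42.2


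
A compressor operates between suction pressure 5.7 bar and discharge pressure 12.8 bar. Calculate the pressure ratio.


PR = P_high / P_low
PR = 12.8 / 5.7
PR = 2.246

2.246


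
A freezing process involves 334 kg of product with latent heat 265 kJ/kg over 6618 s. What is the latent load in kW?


Q_lat = m * h_fg / t
Q_lat = 334 * 265 / 6618
Q_lat = 13.37 kW

13.37


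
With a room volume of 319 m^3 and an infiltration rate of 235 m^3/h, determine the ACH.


ACH = flow / volume
ACH = 235 / 319
ACH = 0.737

0.737


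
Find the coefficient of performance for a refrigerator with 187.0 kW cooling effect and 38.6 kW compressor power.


COP = Q_evap / W
COP = 187.0 / 38.6
COP = 4.845

4.845


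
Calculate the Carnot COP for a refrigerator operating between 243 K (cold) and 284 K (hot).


dT = 284 - 243 = 41 K
COP_carnot = T_cold / dT = 243 / 41
COP_carnot = 5.927

5.927


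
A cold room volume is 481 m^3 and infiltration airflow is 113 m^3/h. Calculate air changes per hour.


ACH = flow / volume
ACH = 113 / 481
ACH = 0.235

0.235


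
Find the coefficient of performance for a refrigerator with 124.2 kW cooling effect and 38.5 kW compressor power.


COP = Q_evap / W
COP = 124.2 / 38.5
COP = 3.226

3.226


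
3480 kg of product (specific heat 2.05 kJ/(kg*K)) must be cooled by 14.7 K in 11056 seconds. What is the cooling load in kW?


Q = m * cp * dT / t
Q = 3480 * 2.05 * 14.7 / 11056
Q = 9.485 kW

9.485


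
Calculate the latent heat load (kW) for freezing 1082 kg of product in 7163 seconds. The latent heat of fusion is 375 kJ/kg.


Q_lat = m * h_fg / t
Q_lat = 1082 * 375 / 7163
Q_lat = 56.65 kW

56.65


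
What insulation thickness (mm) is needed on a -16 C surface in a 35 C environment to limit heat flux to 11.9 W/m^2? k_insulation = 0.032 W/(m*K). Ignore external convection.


dT = 35 - (-16) = 51 K
thickness = k * dT / q_max * 1000
thickness = 0.032 * 51 / 11.9 * 1000
thickness = 137.1 mm

137.1


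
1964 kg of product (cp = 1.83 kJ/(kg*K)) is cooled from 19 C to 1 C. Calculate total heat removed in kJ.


dT = 19 - (1) = 18 K
Q = m * cp * dT = 1964 * 1.83 * 18
Q = 64694 kJ

64694


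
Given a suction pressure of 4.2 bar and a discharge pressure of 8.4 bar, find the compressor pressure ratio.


PR = P_high / P_low
PR = 8.4 / 4.2
PR = 2.0

2.0


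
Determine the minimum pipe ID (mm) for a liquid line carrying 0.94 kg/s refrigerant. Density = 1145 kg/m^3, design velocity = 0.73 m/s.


A = m_dot / (rho * v) = 0.94 / (1145 * 0.73) = 0.001124603697 m^2
d = sqrt(4*A/pi) * 1000
d = 37.8 mm

37.8


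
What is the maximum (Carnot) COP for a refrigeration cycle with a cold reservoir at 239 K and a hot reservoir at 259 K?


dT = 259 - 239 = 20 K
COP_carnot = T_cold / dT = 239 / 20
COP_carnot = 11.95

11.95


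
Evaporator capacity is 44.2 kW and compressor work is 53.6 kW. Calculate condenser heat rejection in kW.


Q_cond = Q_evap + W
Q_cond = 44.2 + 53.6
Q_cond = 97.8 kW

97.8


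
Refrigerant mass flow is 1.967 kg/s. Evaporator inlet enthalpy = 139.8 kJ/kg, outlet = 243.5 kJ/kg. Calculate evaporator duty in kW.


dh = 243.5 - 139.8 = 103.7 kJ/kg
Q_evap = m_dot * dh = 1.967 * 103.7
Q_evap = 203.98 kW

203.98


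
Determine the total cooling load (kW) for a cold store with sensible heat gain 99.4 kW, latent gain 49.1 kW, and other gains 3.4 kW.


Q_total = Q_s + Q_l + Q_misc
Q_total = 99.4 + 49.1 + 3.4
Q_total = 151.9 kW

151.9


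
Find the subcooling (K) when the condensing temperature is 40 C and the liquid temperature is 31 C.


Subcooling = T_cond - T_liquid
Subcooling = 40 - 31
Subcooling = 9 K

9


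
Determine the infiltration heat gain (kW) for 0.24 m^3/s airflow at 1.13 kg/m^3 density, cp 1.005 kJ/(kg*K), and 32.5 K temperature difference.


Q = V_dot * rho * cp * dT
Q = 0.24 * 1.13 * 1.005 * 32.5
Q = 8.858 kW

8.858


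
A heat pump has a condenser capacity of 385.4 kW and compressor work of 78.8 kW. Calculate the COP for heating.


COP_hp = Q_cond / W
COP_hp = 385.4 / 78.8
COP_hp = 4.891

4.891


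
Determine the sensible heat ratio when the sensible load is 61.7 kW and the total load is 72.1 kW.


SHR = Q_sensible / Q_total
SHR = 61.7 / 72.1
SHR = 0.856

0.856


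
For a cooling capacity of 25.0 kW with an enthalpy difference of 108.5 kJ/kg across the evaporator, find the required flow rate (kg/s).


m_dot = Q / dh
m_dot = 25.0 / 108.5
m_dot = 0.2304 kg/s

0.2304


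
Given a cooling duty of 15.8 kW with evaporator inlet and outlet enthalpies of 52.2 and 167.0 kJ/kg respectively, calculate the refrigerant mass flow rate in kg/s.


dh = 167.0 - 52.2 = 114.8 kJ/kg
m_dot = Q / dh = 15.8 / 114.8 = 0.1376 kg/s

0.1376


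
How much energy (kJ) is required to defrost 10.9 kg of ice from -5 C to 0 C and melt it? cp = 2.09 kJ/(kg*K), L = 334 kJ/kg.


Sensible heat = cp * dT = 2.09 * 5 = 10.45 kJ/kg
Total per kg = 10.45 + 334 = 344.45 kJ/kg
Q = m * total = 10.9 * 344.45
Q = 3754.5 kJ

3754.5


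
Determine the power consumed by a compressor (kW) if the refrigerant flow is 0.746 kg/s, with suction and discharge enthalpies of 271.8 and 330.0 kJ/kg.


dh = 330.0 - 271.8 = 58.2 kJ/kg
W = m_dot * dh = 0.746 * 58.2 = 43.42 kW

43.42


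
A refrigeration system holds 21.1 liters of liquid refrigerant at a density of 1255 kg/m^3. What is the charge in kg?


Charge = V * rho / 1000
Charge = 21.1 * 1255 / 1000
Charge = 26.48 kg

26.48


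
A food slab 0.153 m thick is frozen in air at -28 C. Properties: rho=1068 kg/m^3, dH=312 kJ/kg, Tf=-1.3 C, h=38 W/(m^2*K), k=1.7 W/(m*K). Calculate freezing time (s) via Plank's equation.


dT = -1.3 - (-28) = 26.7 K
term1 = a/(2h) = 0.153/(2*38) = 0.002013157895
term2 = a^2/(8k) = 0.153^2/(8*1.7) = 0.00172125
t = rho*dH*1000/dT * (term1 + term2)
t = 1068*312*1000/26.7 * (0.002013157895 + 0.00172125)
t = 46605 s

46605


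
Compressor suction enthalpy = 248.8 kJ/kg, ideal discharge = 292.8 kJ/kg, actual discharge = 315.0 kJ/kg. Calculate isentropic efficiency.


dh_ideal = 292.8 - 248.8 = 44.0 kJ/kg
dh_actual = 315.0 - 248.8 = 66.2 kJ/kg
eta_s = dh_ideal / dh_actual = 44.0 / 66.2
eta_s = 0.6647

0.6647


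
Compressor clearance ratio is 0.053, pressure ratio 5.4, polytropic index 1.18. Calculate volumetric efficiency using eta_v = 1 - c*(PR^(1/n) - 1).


PR^(1/n) = 5.4^(1/1.18) = 4.17515572
eta_v = 1 - 0.053 * (4.17515572 - 1)
eta_v = 0.8317

0.8317


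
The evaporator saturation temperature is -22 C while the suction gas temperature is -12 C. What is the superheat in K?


Superheat = T_suction - T_evap
Superheat = -12 - (-22)
Superheat = 10 K

10


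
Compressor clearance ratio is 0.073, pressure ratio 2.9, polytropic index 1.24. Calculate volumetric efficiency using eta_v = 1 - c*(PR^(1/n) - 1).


PR^(1/n) = 2.9^(1/1.24) = 2.35994353
eta_v = 1 - 0.073 * (2.35994353 - 1)
eta_v = 0.9007

0.9007


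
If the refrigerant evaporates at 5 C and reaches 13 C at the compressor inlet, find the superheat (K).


Superheat = T_suction - T_evap
Superheat = 13 - (5)
Superheat = 8 K

8


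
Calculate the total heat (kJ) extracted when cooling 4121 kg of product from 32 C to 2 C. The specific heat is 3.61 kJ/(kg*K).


dT = 32 - (2) = 30 K
Q = m * cp * dT = 4121 * 3.61 * 30
Q = 446304 kJ

446304


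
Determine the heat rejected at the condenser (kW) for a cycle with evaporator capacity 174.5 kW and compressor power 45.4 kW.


Q_cond = Q_evap + W
Q_cond = 174.5 + 45.4
Q_cond = 219.9 kW

219.9


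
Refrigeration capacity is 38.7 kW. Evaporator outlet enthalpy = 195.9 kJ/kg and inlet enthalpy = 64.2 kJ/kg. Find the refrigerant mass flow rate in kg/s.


dh = 195.9 - 64.2 = 131.7 kJ/kg
m_dot = Q / dh = 38.7 / 131.7 = 0.2938 kg/s

0.2938


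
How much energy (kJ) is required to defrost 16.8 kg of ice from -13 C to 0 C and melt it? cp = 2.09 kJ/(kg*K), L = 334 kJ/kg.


Sensible heat = cp * dT = 2.09 * 13 = 27.17 kJ/kg
Total per kg = 27.17 + 334 = 361.17 kJ/kg
Q = m * total = 16.8 * 361.17
Q = 6067.7 kJ

6067.7


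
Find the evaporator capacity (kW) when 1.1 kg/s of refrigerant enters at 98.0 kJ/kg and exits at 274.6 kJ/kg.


dh = 274.6 - 98.0 = 176.6 kJ/kg
Q_evap = m_dot * dh = 1.1 * 176.6
Q_evap = 194.26 kW

194.26


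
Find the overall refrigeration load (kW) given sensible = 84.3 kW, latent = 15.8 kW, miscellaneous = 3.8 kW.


Q_total = Q_s + Q_l + Q_misc
Q_total = 84.3 + 15.8 + 3.8
Q_total = 103.9 kW

103.9


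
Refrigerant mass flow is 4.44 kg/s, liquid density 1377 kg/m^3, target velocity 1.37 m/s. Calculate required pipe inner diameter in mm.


A = m_dot / (rho * v) = 4.44 / (1377 * 1.37) = 0.002353577278 m^2
d = sqrt(4*A/pi) * 1000
d = 54.7 mm

54.7


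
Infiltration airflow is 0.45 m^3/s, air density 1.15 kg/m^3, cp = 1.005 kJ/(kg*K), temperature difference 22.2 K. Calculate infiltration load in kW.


Q = V_dot * rho * cp * dT
Q = 0.45 * 1.15 * 1.005 * 22.2
Q = 11.546 kW

11.546


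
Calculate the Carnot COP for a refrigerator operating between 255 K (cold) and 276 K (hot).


dT = 276 - 255 = 21 K
COP_carnot = T_cold / dT = 255 / 21
COP_carnot = 12.143

12.143


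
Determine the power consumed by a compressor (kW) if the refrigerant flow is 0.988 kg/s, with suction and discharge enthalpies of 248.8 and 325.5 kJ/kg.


dh = 325.5 - 248.8 = 76.7 kJ/kg
W = m_dot * dh = 0.988 * 76.7 = 75.78 kW

75.78


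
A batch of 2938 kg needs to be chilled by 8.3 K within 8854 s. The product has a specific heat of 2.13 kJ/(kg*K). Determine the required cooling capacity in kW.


Q = m * cp * dT / t
Q = 2938 * 2.13 * 8.3 / 8854
Q = 5.866 kW

5.866


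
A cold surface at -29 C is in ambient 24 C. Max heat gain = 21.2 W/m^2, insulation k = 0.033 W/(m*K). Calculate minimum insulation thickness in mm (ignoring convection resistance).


dT = 24 - (-29) = 53 K
thickness = k * dT / q_max * 1000
thickness = 0.033 * 53 / 21.2 * 1000
thickness = 82.5 mm

82.5


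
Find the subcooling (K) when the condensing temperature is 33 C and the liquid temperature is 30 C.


Subcooling = T_cond - T_liquid
Subcooling = 33 - 30
Subcooling = 3 K

3


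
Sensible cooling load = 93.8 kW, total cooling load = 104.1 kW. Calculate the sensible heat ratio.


SHR = Q_sensible / Q_total
SHR = 93.8 / 104.1
SHR = 0.901

0.901


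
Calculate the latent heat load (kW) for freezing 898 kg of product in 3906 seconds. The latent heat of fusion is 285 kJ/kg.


Q_lat = m * h_fg / t
Q_lat = 898 * 285 / 3906
Q_lat = 65.52 kW

65.52


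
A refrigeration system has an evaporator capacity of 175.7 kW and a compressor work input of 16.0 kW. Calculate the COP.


COP = Q_evap / W
COP = 175.7 / 16.0
COP = 10.981

10.981


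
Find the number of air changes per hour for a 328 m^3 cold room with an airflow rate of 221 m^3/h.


ACH = flow / volume
ACH = 221 / 328
ACH = 0.674

0.674


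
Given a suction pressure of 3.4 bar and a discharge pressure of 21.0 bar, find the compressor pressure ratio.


PR = P_high / P_low
PR = 21.0 / 3.4
PR = 6.176

6.176


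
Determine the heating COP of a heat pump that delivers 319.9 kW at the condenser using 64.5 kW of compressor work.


COP_hp = Q_cond / W
COP_hp = 319.9 / 64.5
COP_hp = 4.96

4.96


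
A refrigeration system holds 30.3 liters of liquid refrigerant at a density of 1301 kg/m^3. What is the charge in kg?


Charge = V * rho / 1000
Charge = 30.3 * 1301 / 1000
Charge = 39.42 kg

39.42


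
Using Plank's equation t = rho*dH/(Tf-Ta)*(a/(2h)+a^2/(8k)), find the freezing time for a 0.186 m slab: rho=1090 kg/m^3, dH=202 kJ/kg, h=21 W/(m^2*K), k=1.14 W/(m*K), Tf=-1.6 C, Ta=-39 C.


dT = -1.6 - (-39) = 37.4 K
term1 = a/(2h) = 0.186/(2*21) = 0.004428571429
term2 = a^2/(8k) = 0.186^2/(8*1.14) = 0.003793421053
t = rho*dH*1000/dT * (term1 + term2)
t = 1090*202*1000/37.4 * (0.004428571429 + 0.003793421053)
t = 48404 s

48404


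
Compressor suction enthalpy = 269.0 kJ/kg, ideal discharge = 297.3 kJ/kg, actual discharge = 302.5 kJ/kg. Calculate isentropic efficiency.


dh_ideal = 297.3 - 269.0 = 28.3 kJ/kg
dh_actual = 302.5 - 269.0 = 33.5 kJ/kg
eta_s = dh_ideal / dh_actual = 28.3 / 33.5
eta_s = 0.8448

0.8448


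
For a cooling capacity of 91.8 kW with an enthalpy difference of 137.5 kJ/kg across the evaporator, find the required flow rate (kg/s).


m_dot = Q / dh
m_dot = 91.8 / 137.5
m_dot = 0.6676 kg/s

0.6676


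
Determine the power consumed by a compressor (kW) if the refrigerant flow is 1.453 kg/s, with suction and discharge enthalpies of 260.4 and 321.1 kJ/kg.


dh = 321.1 - 260.4 = 60.7 kJ/kg
W = m_dot * dh = 1.453 * 60.7 = 88.2 kW

88.2


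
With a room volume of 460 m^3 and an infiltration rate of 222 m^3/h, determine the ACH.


ACH = flow / volume
ACH = 222 / 460
ACH = 0.483

0.483


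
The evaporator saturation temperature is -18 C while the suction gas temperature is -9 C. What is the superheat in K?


Superheat = T_suction - T_evap
Superheat = -9 - (-18)
Superheat = 9 K

9


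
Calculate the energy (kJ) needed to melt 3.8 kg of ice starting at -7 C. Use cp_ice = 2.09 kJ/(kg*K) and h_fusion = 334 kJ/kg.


Sensible heat = cp * dT = 2.09 * 7 = 14.63 kJ/kg
Total per kg = 14.63 + 334 = 348.63 kJ/kg
Q = m * total = 3.8 * 348.63
Q = 1324.8 kJ

1324.8


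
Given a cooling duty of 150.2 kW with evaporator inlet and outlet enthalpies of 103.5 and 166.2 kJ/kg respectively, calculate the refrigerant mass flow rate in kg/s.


dh = 166.2 - 103.5 = 62.7 kJ/kg
m_dot = Q / dh = 150.2 / 62.7 = 2.3955 kg/s

2.3955


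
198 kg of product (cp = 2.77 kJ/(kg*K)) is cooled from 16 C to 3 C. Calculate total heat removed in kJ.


dT = 16 - (3) = 13 K
Q = m * cp * dT = 198 * 2.77 * 13
Q = 7130 kJ

7130


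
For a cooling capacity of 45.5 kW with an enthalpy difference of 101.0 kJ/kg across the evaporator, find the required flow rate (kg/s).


m_dot = Q / dh
m_dot = 45.5 / 101.0
m_dot = 0.4505 kg/s

0.4505


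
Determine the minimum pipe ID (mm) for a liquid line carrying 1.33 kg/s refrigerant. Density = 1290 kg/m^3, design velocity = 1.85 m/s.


A = m_dot / (rho * v) = 1.33 / (1290 * 1.85) = 0.0005573014875 m^2
d = sqrt(4*A/pi) * 1000
d = 26.6 mm

26.6


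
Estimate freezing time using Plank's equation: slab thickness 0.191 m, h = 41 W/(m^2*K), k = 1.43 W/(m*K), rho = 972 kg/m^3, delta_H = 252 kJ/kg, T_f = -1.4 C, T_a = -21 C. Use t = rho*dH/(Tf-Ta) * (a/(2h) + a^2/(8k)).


dT = -1.4 - (-21) = 19.6 K
term1 = a/(2h) = 0.191/(2*41) = 0.002329268293
term2 = a^2/(8k) = 0.191^2/(8*1.43) = 0.003188898601
t = rho*dH*1000/dT * (term1 + term2)
t = 972*252*1000/19.6 * (0.002329268293 + 0.003188898601)
t = 68961 s

68961


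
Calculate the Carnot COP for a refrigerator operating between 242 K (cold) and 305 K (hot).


dT = 305 - 242 = 63 K
COP_carnot = T_cold / dT = 242 / 63
COP_carnot = 3.841

3.841


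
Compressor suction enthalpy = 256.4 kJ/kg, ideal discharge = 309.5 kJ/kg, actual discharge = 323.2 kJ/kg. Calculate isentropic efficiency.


dh_ideal = 309.5 - 256.4 = 53.1 kJ/kg
dh_actual = 323.2 - 256.4 = 66.8 kJ/kg
eta_s = dh_ideal / dh_actual = 53.1 / 66.8
eta_s = 0.7949

0.7949


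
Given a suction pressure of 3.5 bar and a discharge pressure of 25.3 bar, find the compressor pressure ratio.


PR = P_high / P_low
PR = 25.3 / 3.5
PR = 7.229

7.229


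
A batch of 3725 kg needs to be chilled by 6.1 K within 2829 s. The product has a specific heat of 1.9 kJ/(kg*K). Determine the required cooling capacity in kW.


Q = m * cp * dT / t
Q = 3725 * 1.9 * 6.1 / 2829
Q = 15.261 kW

15.261


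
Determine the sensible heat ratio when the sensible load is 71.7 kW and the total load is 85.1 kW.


SHR = Q_sensible / Q_total
SHR = 71.7 / 85.1
SHR = 0.843

0.843


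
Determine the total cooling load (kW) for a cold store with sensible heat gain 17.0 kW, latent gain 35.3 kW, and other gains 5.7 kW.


Q_total = Q_s + Q_l + Q_misc
Q_total = 17.0 + 35.3 + 5.7
Q_total = 58.0 kW

58.0


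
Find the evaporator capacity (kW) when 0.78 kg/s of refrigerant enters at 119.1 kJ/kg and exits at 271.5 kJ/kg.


dh = 271.5 - 119.1 = 152.4 kJ/kg
Q_evap = m_dot * dh = 0.78 * 152.4
Q_evap = 118.87 kW

118.87


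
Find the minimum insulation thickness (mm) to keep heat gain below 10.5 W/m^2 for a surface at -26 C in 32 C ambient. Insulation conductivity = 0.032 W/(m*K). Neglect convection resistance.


dT = 32 - (-26) = 58 K
thickness = k * dT / q_max * 1000
thickness = 0.032 * 58 / 10.5 * 1000
thickness = 176.8 mm

176.8
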